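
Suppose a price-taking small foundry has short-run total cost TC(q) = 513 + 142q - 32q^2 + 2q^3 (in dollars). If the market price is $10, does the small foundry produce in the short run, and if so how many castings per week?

Shut down

Variable cost is VC = 142q - 32q^2 + 2q^3, so AVC = VC/q = 142 - 32q + 2q^2 and MC = dTC/dq = 142 - 64q + 6q^2.
The AVC parabola has its vertex at q = 32/4 = 8, where AVC = 142 - 32·8 + 2·8^2 = $14.
With P < min AVC ($10 < $14), every unit sold adds to the loss.
Best response: produce nothing and absorb the $513 fixed cost.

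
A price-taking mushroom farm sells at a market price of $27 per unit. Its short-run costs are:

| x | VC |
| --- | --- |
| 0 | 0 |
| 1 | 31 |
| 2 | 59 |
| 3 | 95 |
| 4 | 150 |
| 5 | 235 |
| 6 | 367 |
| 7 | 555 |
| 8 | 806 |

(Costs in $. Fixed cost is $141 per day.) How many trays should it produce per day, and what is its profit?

Tabulate TR − TC: x=0: -141; x=1: -145; x=2: -146; x=3: -155; x=4: -183; x=5: -241; x=6: -346; x=7: -507; x=8: -731.
Profit is highest at x = 0. Equivalently, the lowest AVC in the table is 59/2 ≈ $29.50 at x = 2, and P = $27 falls below it — price never covers variable cost, so the firm shuts down and loses only its fixed cost.

x = 0 (shut down); profit = -$141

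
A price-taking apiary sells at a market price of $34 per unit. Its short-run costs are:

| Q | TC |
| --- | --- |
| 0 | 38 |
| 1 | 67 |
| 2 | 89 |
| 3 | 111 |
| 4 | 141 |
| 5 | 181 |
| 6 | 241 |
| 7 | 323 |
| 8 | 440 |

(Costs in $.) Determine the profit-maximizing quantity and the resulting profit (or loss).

Q = 4; profit = -$5

Profit at each row (π = 34Q − TC): Q=0: -38; Q=1: -33; Q=2: -21; Q=3: -9; Q=4: -5; Q=5: -11; Q=6: -37; Q=7: -85; Q=8: -168.
Profit is maximized at Q = 4. AVC there is 103/4 = $25.75 ≤ P, so producing beats shutting down (which would give -$38).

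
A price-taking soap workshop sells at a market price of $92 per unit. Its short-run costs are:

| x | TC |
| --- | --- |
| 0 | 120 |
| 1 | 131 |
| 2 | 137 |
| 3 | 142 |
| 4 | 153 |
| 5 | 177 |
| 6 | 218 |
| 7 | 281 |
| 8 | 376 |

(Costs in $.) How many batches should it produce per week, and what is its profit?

x = 7; profit = $363

Compute π = P·x − TC at each output: x=0: -120; x=1: -39; x=2: 47; x=3: 134; x=4: 215; x=5: 283; x=6: 334; x=7: 363; x=8: 360.
Profit is maximized at x = 7. AVC there is 161/7 = $23 ≤ P, so producing beats shutting down (which would give -$120).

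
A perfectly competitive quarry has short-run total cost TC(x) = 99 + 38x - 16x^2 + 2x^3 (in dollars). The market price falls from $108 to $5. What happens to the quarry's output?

MC = 38 - 32x + 6x^2; the shutdown threshold is min AVC = $6 (at x = 4).
With P = $108 above the shutdown price, P = MC gives x = 7.
At P = $5 < min AVC = $6, price no longer covers variable cost at any output, so the firm shuts down: x = 0.

Output falls from 7 to 0 (the firm shuts down)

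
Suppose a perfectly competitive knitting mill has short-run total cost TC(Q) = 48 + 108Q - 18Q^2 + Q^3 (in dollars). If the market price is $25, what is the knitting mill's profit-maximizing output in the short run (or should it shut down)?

Shut down

From TC, MC = TC'(Q) = 108 - 36Q + 3Q^2 and AVC = VC/Q = 108 - 18Q + Q^2.
AVC is minimized where dAVC/dQ = -18 + 2Q = 0, at Q = 9; min AVC = 108 - 18·9 + 9^2 = $27.
P = $25 lies below min AVC = $27; no output level covers variable cost.
The firm minimizes its loss by shutting down and losing only its fixed cost of $48.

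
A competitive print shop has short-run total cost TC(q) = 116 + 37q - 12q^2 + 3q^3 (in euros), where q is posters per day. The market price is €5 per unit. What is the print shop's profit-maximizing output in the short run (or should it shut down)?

Shut down

From TC, MC = TC'(q) = 37 - 24q + 9q^2 and AVC = VC/q = 37 - 12q + 3q^2.
AVC is minimized where dAVC/dq = -12 + 6q = 0, at q = 2; min AVC = 37 - 12·2 + 3·2^2 = €25.
With P < min AVC (€5 < €25), every unit sold adds to the loss.
Best response: produce nothing and absorb the €116 fixed cost.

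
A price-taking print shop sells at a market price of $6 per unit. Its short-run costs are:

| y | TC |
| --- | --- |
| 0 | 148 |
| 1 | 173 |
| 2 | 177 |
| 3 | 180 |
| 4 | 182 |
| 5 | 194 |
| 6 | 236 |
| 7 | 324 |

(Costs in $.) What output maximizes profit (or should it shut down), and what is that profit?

y = 0 (shut down); profit = -$148

Compute π = P·y − TC at each output: y=0: -148; y=1: -167; y=2: -165; y=3: -162; y=4: -158; y=5: -164; y=6: -200; y=7: -282.
Profit is highest at y = 0. Equivalently, the lowest AVC in the table is 34/4 ≈ $8.50 at y = 4, and P = $6 falls below it — price never covers variable cost, so the firm shuts down and loses only its fixed cost.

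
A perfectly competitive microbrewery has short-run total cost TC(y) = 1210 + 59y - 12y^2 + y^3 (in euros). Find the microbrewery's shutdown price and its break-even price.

Shutdown price = €23; break-even price = €158

Shutdown price = min AVC. AVC = 59 - 12y + y^2, with vertex at y = 6 and minimum €23.
ATC = 1210/y + 59 - 12y + y^2. Setting dATC/dy = −1210/y^2 − 12 + 2y = 0 gives y = 11 (since 2·11^3 − 12·11^2 = 1210).
min ATC = 1210/11 + 59 − 12·11 + 11^2 = €158. That is the break-even price.
Between these two prices the firm operates at a loss; above €158 it earns a profit.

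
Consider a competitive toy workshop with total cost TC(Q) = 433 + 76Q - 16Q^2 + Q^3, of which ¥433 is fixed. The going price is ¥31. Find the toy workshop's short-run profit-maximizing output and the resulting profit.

AVC = 76 - 16Q + Q^2 has its minimum ¥12 at Q = 8; price ¥31 clears that bar, so the firm operates.
With MC = 76 - 32Q + 3Q^2, P = MC on the upward-sloping part at Q* = 9.
TR = 31·9 = 279. TC = 433 + 117 = 550. Profit = 279 − 550 = -¥271.
By producing, the firm covers all variable cost plus ¥162 of fixed cost; shutting down would lose the full ¥433.

Profit = -¥271 at Q = 9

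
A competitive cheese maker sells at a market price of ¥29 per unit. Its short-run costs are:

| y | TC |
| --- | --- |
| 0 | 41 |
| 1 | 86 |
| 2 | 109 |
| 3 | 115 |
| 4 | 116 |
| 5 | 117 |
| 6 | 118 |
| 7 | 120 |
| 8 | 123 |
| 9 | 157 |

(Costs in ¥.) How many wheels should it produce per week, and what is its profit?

y = 8; profit = ¥109

Profit at each row (π = 29y − TC): y=0: -41; y=1: -57; y=2: -51; y=3: -28; y=4: 0; y=5: 28; y=6: 56; y=7: 83; y=8: 109; y=9: 104.
Profit is maximized at y = 8. AVC there is 82/8 = ¥10.25 ≤ P, so producing beats shutting down (which would give -¥41).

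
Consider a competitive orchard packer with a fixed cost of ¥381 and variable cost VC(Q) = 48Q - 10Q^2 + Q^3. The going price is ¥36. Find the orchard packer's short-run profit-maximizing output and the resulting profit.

Profit = -¥309 at Q = 6

AVC = 48 - 10Q + Q^2 has its minimum ¥23 at Q = 5; price ¥36 clears that bar, so the firm operates.
With MC = 48 - 20Q + 3Q^2, P = MC on the upward-sloping part at Q* = 6.
TR = 36·6 = 216. TC = 381 + 144 = 525. Profit = 216 − 525 = -¥309.
Shutting down would mean losing the fixed cost of ¥381, so operating at a loss of ¥309 is better by ¥72.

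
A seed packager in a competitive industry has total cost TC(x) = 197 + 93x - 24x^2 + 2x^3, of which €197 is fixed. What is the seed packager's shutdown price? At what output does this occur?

Short-run supply begins at min AVC. From VC = 93x - 24x^2 + 2x^3, AVC = 93 - 24x + 2x^2.
dAVC/dx = -24 + 4x = 0 gives x = 6. min AVC = 93 - 24·6 + 2·6^2 = 21.
The firm shuts down for any P below €21.

€21 per unit, at x = 6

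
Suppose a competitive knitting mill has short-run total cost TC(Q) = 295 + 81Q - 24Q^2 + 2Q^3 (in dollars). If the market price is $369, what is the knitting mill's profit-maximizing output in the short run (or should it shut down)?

From TC, MC = TC'(Q) = 81 - 48Q + 6Q^2 and AVC = VC/Q = 81 - 24Q + 2Q^2.
The AVC parabola has its vertex at Q = 24/4 = 6, where AVC = 81 - 24·6 + 2·6^2 = $9.
P = $369 exceeds min AVC = $9, so the firm stays open.
P = MC gives -288 - 48Q + 6Q^2 = 0, with roots -4 and 12. Take the larger (rising MC): Q* = 12.
Check: AVC at Q = 12 is $81 ≤ P, so revenue covers variable cost.
Profit = P·Q − TC = 369·12 − 1267 = $3161.

Produce at Q = 12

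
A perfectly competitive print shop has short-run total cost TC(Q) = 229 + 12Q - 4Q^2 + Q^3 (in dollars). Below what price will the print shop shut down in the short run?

$8 per unit

Short-run supply begins at min AVC. From VC = 12Q - 4Q^2 + Q^3, AVC = 12 - 4Q + Q^2.
dAVC/dQ = -4 + 2Q = 0 gives Q = 2. min AVC = 12 - 4·2 + 2^2 = 8.
The firm shuts down for any P below $8.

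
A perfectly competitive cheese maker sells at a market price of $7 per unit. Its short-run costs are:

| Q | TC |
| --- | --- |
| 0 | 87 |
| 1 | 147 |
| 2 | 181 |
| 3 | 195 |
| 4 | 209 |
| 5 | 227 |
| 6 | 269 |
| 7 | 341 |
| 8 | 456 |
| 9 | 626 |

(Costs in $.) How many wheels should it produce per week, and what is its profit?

Q = 0 (shut down); profit = -$87

Tabulate TR − TC: Q=0: -87; Q=1: -140; Q=2: -167; Q=3: -174; Q=4: -181; Q=5: -192; Q=6: -227; Q=7: -292; Q=8: -400; Q=9: -563.
Profit is highest at Q = 0. Equivalently, the lowest AVC in the table is 140/5 ≈ $28 at Q = 5, and P = $7 falls below it — price never covers variable cost, so the firm shuts down and loses only its fixed cost.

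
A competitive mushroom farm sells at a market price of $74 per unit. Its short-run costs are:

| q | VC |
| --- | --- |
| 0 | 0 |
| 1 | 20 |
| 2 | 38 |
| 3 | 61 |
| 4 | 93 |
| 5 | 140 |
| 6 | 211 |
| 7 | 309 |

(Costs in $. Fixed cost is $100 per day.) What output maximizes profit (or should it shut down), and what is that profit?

q = 6; profit = $133

Compute π = P·q − TC at each output: q=0: -100; q=1: -46; q=2: 10; q=3: 61; q=4: 103; q=5: 130; q=6: 133; q=7: 109.
Profit is maximized at q = 6. AVC there is 211/6 = $35.17 ≤ P, so producing beats shutting down (which would give -$100).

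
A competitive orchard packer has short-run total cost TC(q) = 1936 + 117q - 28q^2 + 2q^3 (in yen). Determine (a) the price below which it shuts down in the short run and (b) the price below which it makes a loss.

Shutdown price = ¥19; break-even price = ¥227

Shutdown price = min AVC. AVC = 117 - 28q + 2q^2, with vertex at q = 7 and minimum ¥19.
ATC = 1936/q + 117 - 28q + 2q^2. Setting dATC/dq = −1936/q^2 − 28 + 4q = 0 gives q = 11 (since 4·11^3 − 28·11^2 = 1936).
min ATC = 1936/11 + 117 − 28·11 + 2·11^2 = ¥227. That is the break-even price.
Between these two prices the firm operates at a loss; above ¥227 it earns a profit.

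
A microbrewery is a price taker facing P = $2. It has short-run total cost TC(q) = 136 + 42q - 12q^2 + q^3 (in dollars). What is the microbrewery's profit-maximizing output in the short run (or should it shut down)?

Shut down

Variable cost is VC = 42q - 12q^2 + q^3, so AVC = VC/q = 42 - 12q + q^2 and MC = dTC/dq = 42 - 24q + 3q^2.
AVC is minimized where dAVC/dq = -12 + 2q = 0, at q = 6; min AVC = 42 - 12·6 + 6^2 = $6.
With P < min AVC ($2 < $6), every unit sold adds to the loss.
Shutting down limits the loss to fixed cost, $136.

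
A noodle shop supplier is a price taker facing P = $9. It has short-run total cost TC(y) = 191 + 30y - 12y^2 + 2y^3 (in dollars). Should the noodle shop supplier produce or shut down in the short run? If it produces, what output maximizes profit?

Variable cost is VC = 30y - 12y^2 + 2y^3, so AVC = VC/y = 30 - 12y + 2y^2 and MC = dTC/dy = 30 - 24y + 6y^2.
AVC is minimized where dAVC/dy = -12 + 4y = 0, at y = 3; min AVC = 30 - 12·3 + 2·3^2 = $12.
Since P = $9 < min AVC = $12, price fails to cover variable cost at any output.
The firm minimizes its loss by shutting down and losing only its fixed cost of $191.

Shut down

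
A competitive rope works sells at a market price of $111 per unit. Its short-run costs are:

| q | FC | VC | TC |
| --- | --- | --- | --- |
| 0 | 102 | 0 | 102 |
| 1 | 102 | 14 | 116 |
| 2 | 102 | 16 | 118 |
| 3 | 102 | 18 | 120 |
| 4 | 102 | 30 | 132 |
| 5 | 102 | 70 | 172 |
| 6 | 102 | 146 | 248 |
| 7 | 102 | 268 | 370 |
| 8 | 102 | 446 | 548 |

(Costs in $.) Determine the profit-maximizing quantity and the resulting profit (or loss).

q = 6; profit = $418

Tabulate TR − TC: q=0: -102; q=1: -5; q=2: 104; q=3: 213; q=4: 312; q=5: 383; q=6: 418; q=7: 407; q=8: 340.
Profit is maximized at q = 6. AVC there is 146/6 = $24.33 ≤ P, so producing beats shutting down (which would give -$102).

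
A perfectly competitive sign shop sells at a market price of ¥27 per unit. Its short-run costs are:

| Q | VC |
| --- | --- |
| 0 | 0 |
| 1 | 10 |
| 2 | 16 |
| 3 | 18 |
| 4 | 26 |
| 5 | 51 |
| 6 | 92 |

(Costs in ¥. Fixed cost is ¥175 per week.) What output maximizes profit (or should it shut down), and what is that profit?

Q = 5; profit = -¥91

Compute π = P·Q − TC at each output: Q=0: -175; Q=1: -158; Q=2: -137; Q=3: -112; Q=4: -93; Q=5: -91; Q=6: -105.
Profit is maximized at Q = 5. AVC there is 51/5 = ¥10.20 ≤ P, so producing beats shutting down (which would give -¥175).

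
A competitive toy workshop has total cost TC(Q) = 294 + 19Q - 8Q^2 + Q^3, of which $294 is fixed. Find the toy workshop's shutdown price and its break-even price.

Shutdown price = min AVC. AVC = 19 - 8Q + Q^2, with vertex at Q = 4 and minimum $3.
ATC = 294/Q + 19 - 8Q + Q^2. Setting dATC/dQ = −294/Q^2 − 8 + 2Q = 0 gives Q = 7 (since 2·7^3 − 8·7^2 = 294).
min ATC = 294/7 + 19 − 8·7 + 7^2 = $54. That is the break-even price.
Between these two prices the firm operates at a loss; above $54 it earns a profit.

Shutdown price = $3; break-even price = $54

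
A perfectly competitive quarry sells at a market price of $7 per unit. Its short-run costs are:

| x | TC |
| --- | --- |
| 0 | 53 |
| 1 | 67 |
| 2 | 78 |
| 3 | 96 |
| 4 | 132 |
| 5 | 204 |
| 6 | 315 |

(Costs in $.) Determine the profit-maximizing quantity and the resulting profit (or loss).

x = 0 (shut down); profit = -$53

Compute π = P·x − TC at each output: x=0: -53; x=1: -60; x=2: -64; x=3: -75; x=4: -104; x=5: -169; x=6: -273.
Profit is highest at x = 0. Equivalently, the lowest AVC in the table is 25/2 ≈ $12.50 at x = 2, and P = $7 falls below it — price never covers variable cost, so the firm shuts down and loses only its fixed cost.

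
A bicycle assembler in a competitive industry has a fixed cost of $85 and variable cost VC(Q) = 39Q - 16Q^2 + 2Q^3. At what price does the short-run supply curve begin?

$7 per unit

The firm shuts down when price falls below the minimum of average variable cost. AVC = VC/Q = 39 - 16Q + 2Q^2.
At the minimum of AVC, MC = AVC. MC = 39 - 32Q + 6Q^2; setting MC = AVC gives 4Q^2 - 16Q = 0, so Q = 4. min AVC = 7.
For P < $7 the firm produces nothing.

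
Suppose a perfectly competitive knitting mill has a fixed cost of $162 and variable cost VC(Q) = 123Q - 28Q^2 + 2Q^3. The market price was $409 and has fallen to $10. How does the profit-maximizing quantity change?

Output falls from 13 to 0 (the firm shuts down)

MC = 123 - 56Q + 6Q^2; the shutdown threshold is min AVC = $25 (at Q = 7).
At P = $409 ≥ min AVC, set P = MC on the rising branch: Q = 13.
At P = $10 < min AVC = $25, price no longer covers variable cost at any output, so the firm shuts down: Q = 0.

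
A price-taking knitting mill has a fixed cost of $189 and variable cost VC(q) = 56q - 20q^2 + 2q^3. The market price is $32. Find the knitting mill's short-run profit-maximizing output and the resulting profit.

AVC = 56 - 20q + 2q^2 has its minimum $6 at q = 5; price $32 clears that bar, so the firm operates.
With MC = 56 - 40q + 6q^2, P = MC on the upward-sloping part at q* = 6.
TR = 32·6 = 192. TC = 189 + 48 = 237. Profit = 192 − 237 = -$45.
That loss of $45 beats the $189 the firm would lose by shutting down; producing recovers $144 of fixed cost.

Profit = -$45 at q = 6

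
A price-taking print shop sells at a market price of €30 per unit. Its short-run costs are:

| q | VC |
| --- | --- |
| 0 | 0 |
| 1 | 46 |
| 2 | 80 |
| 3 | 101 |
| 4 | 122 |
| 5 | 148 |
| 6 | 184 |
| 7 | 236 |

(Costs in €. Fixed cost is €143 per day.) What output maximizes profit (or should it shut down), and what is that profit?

Compute π = P·q − TC at each output: q=0: -143; q=1: -159; q=2: -163; q=3: -154; q=4: -145; q=5: -141; q=6: -147; q=7: -169.
Profit is maximized at q = 5. AVC there is 148/5 = €29.60 ≤ P, so producing beats shutting down (which would give -€143).

q = 5; profit = -€141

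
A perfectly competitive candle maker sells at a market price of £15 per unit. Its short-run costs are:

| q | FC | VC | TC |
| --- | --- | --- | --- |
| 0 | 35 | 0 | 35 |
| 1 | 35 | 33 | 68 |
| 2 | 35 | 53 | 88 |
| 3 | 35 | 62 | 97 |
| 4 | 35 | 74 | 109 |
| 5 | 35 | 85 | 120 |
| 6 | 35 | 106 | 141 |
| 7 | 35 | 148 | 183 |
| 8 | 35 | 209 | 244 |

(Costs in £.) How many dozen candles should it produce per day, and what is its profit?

q = 0 (shut down); profit = -£35

Profit at each row (π = 15q − TC): q=0: -35; q=1: -53; q=2: -58; q=3: -52; q=4: -49; q=5: -45; q=6: -51; q=7: -78; q=8: -124.
Profit is highest at q = 0. Equivalently, the lowest AVC in the table is 85/5 ≈ £17 at q = 5, and P = £15 falls below it — price never covers variable cost, so the firm shuts down and loses only its fixed cost.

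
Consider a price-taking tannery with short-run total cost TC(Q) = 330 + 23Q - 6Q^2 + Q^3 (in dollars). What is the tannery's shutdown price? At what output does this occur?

$14 per unit, at Q = 3

Short-run supply begins at min AVC. From VC = 23Q - 6Q^2 + Q^3, AVC = 23 - 6Q + Q^2.
dAVC/dQ = -6 + 2Q = 0 gives Q = 3. min AVC = 23 - 6·3 + 3^2 = 14.
So the shutdown price is $14.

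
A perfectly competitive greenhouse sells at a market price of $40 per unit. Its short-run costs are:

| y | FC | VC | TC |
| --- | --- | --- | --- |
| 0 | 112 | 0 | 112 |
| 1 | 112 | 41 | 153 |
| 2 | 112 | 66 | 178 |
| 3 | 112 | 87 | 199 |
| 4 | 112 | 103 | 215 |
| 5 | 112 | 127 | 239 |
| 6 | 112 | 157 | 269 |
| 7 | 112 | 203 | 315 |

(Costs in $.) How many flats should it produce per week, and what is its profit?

Tabulate TR − TC: y=0: -112; y=1: -113; y=2: -98; y=3: -79; y=4: -55; y=5: -39; y=6: -29; y=7: -35.
Profit is maximized at y = 6. AVC there is 157/6 = $26.17 ≤ P, so producing beats shutting down (which would give -$112).

y = 6; profit = -$29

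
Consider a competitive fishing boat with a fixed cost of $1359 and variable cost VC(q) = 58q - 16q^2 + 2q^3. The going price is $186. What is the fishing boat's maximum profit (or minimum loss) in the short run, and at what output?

Profit = -$335 at q = 8

AVC = 58 - 16q + 2q^2; min AVC = $26 at q = 4. Since P = $186 ≥ min AVC, the firm produces.
MC = 58 - 32q + 6q^2. Setting P = MC and taking the root on the rising branch gives q* = 8.
TR = 186·8 = 1488. TC = 1359 + 464 = 1823. Profit = 1488 − 1823 = -$335.
That loss of $335 beats the $1359 the firm would lose by shutting down; producing recovers $1024 of fixed cost.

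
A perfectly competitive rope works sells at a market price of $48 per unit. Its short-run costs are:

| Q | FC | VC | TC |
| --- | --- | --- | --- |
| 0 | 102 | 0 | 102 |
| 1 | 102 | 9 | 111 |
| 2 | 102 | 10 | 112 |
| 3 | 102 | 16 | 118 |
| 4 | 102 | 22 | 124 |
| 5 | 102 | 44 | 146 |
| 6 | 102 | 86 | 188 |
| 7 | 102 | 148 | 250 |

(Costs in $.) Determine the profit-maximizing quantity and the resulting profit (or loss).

Compute π = P·Q − TC at each output: Q=0: -102; Q=1: -63; Q=2: -16; Q=3: 26; Q=4: 68; Q=5: 94; Q=6: 100; Q=7: 86.
Profit is maximized at Q = 6. AVC there is 86/6 = $14.33 ≤ P, so producing beats shutting down (which would give -$102).

Q = 6; profit = $100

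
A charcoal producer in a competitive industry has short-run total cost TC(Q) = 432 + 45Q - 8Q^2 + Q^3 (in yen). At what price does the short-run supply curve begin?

¥29 per unit

Short-run supply begins at min AVC. From VC = 45Q - 8Q^2 + Q^3, AVC = 45 - 8Q + Q^2.
At the minimum of AVC, MC = AVC. MC = 45 - 16Q + 3Q^2; setting MC = AVC gives 2Q^2 - 8Q = 0, so Q = 4. min AVC = 29.
So the shutdown price is ¥29.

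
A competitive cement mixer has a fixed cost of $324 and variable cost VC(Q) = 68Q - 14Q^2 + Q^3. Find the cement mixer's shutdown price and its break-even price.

Shutdown price = $19; break-even price = $59

AVC = 68 - 14Q + Q^2; minimized at Q = 7, giving min AVC = $19. That is the shutdown price.
ATC = 324/Q + 68 - 14Q + Q^2. Setting dATC/dQ = −324/Q^2 − 14 + 2Q = 0 gives Q = 9 (since 2·9^3 − 14·9^2 = 324).
min ATC = 324/9 + 68 − 14·9 + 9^2 = $59. That is the break-even price.
For $19 ≤ P < $59 the firm produces at a loss; below $19 it shuts down.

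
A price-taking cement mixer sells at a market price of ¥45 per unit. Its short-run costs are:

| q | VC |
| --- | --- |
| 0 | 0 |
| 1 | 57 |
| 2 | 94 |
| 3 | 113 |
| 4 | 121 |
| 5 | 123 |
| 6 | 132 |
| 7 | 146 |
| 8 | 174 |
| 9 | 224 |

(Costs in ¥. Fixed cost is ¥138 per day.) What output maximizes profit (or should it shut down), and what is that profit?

Profit at each row (π = 45q − TC): q=0: -138; q=1: -150; q=2: -142; q=3: -116; q=4: -79; q=5: -36; q=6: 0; q=7: 31; q=8: 48; q=9: 43.
Profit is maximized at q = 8. AVC there is 174/8 = ¥21.75 ≤ P, so producing beats shutting down (which would give -¥138).

q = 8; profit = ¥48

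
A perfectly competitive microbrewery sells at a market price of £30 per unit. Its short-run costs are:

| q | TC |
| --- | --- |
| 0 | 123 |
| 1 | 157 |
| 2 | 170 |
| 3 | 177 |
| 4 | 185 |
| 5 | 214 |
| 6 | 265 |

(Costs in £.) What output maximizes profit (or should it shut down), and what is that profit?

q = 5; profit = -£64

Compute π = P·q − TC at each output: q=0: -123; q=1: -127; q=2: -110; q=3: -87; q=4: -65; q=5: -64; q=6: -85.
Profit is maximized at q = 5. AVC there is 91/5 = £18.20 ≤ P, so producing beats shutting down (which would give -£123).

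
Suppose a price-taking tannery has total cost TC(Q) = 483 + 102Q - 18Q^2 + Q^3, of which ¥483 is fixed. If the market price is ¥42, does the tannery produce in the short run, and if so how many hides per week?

Produce at Q = 10

From TC, MC = TC'(Q) = 102 - 36Q + 3Q^2 and AVC = VC/Q = 102 - 18Q + Q^2.
AVC hits its minimum where MC = AVC, at Q = 9, giving min AVC = 102 - 18·9 + 9^2 = ¥21.
Since P = ¥42 ≥ min AVC = ¥21, price covers variable cost and the firm should produce.
P = MC gives 60 - 36Q + 3Q^2 = 0, with roots 2 and 10. Take the larger (rising MC): Q* = 10.
Check: AVC at Q = 10 is ¥22 ≤ P, so revenue covers variable cost.
Profit = P·Q − TC = 42·10 − 703 = -¥283, a loss, but smaller than the ¥483 fixed cost the firm would lose by shutting down.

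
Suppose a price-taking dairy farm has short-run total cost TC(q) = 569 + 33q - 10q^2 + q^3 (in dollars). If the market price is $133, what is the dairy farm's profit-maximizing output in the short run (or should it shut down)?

Produce at q = 10

Strip out fixed cost: VC = 33q - 10q^2 + q^3. Then AVC = 33 - 10q + q^2 and MC = 33 - 20q + 3q^2.
AVC hits its minimum where MC = AVC, at q = 5, giving min AVC = 33 - 10·5 + 5^2 = $8.
P = $133 exceeds min AVC = $8, so the firm stays open.
P = MC gives -100 - 20q + 3q^2 = 0, with roots -10/3 and 10. Take the larger (rising MC): q* = 10.
Check: AVC at q = 10 is $33 ≤ P, so revenue covers variable cost.
Profit = P·q − TC = 133·10 − 899 = $431.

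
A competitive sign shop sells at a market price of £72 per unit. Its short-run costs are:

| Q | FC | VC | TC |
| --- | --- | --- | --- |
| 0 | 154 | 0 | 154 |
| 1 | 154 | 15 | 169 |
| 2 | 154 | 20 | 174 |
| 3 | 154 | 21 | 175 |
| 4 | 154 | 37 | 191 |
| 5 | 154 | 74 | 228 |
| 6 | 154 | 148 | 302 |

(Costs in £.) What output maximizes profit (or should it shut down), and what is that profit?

Q = 5; profit = £132

Profit at each row (π = 72Q − TC): Q=0: -154; Q=1: -97; Q=2: -30; Q=3: 41; Q=4: 97; Q=5: 132; Q=6: 130.
Profit is maximized at Q = 5. AVC there is 74/5 = £14.80 ≤ P, so producing beats shutting down (which would give -£154).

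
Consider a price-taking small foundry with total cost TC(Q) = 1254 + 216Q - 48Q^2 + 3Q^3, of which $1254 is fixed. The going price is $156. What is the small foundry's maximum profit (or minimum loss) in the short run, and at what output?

AVC = 216 - 48Q + 3Q^2 has its minimum $24 at Q = 8; price $156 clears that bar, so the firm operates.
MC = 216 - 96Q + 9Q^2. Setting P = MC and taking the root on the rising branch gives Q* = 10.
TR = 156·10 = 1560. TC = 1254 + 360 = 1614. Profit = 1560 − 1614 = -$54.
That loss of $54 beats the $1254 the firm would lose by shutting down; producing recovers $1200 of fixed cost.

Profit = -$54 at Q = 10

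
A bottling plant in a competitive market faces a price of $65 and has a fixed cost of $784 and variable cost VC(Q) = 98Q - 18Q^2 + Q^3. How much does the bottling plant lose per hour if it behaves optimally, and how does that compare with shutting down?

Profit = -$300 at Q = 11

AVC = 98 - 18Q + Q^2 has its minimum $17 at Q = 9; price $65 clears that bar, so the firm operates.
MC = 98 - 36Q + 3Q^2. Setting P = MC and taking the root on the rising branch gives Q* = 11.
TR = 65·11 = 715. TC = 784 + 231 = 1015. Profit = 715 − 1015 = -$300.
By producing, the firm covers all variable cost plus $484 of fixed cost; shutting down would lose the full $784.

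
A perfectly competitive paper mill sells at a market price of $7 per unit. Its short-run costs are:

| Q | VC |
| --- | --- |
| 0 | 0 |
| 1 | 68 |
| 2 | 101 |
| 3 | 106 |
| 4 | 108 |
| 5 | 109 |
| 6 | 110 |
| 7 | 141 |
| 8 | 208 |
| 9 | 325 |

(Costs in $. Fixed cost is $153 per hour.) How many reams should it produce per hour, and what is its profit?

Q = 0 (shut down); profit = -$153

Compute π = P·Q − TC at each output: Q=0: -153; Q=1: -214; Q=2: -240; Q=3: -238; Q=4: -233; Q=5: -227; Q=6: -221; Q=7: -245; Q=8: -305; Q=9: -415.
Profit is highest at Q = 0. Equivalently, the lowest AVC in the table is 110/6 ≈ $18.33 at Q = 6, and P = $7 falls below it — price never covers variable cost, so the firm shuts down and loses only its fixed cost.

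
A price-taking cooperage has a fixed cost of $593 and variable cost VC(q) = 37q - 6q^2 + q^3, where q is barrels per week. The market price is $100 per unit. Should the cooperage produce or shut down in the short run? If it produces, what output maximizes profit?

Variable cost is VC = 37q - 6q^2 + q^3, so AVC = VC/q = 37 - 6q + q^2 and MC = dTC/dq = 37 - 12q + 3q^2.
The AVC parabola has its vertex at q = 6/2 = 3, where AVC = 37 - 6·3 + 3^2 = $28.
Because $100 ≥ $28, revenue can cover variable cost; the firm operates.
P = MC gives -63 - 12q + 3q^2 = 0, with roots -3 and 7. Take the larger (rising MC): q* = 7.
Check: AVC at q = 7 is $44 ≤ P, so revenue covers variable cost.
Profit = P·q − TC = 100·7 − 901 = -$201, a loss, but smaller than the $593 fixed cost the firm would lose by shutting down.

Produce at q = 7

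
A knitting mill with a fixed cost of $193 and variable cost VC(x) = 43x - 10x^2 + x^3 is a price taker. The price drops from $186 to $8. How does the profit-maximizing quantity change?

MC = 43 - 20x + 3x^2; the shutdown threshold is min AVC = $18 (at x = 5).
With P = $186 above the shutdown price, P = MC gives x = 11.
At P = $8 < min AVC = $18, price no longer covers variable cost at any output, so the firm shuts down: x = 0.

Output falls from 11 to 0 (the firm shuts down)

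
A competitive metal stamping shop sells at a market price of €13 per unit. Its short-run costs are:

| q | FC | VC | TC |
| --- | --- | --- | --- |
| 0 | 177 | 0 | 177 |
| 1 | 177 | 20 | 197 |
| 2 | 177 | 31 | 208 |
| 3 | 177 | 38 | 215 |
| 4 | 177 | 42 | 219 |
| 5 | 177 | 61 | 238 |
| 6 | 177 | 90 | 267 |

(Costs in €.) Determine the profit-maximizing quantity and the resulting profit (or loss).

q = 4; profit = -€167

Tabulate TR − TC: q=0: -177; q=1: -184; q=2: -182; q=3: -176; q=4: -167; q=5: -173; q=6: -189.
Profit is maximized at q = 4. AVC there is 42/4 = €10.50 ≤ P, so producing beats shutting down (which would give -€177).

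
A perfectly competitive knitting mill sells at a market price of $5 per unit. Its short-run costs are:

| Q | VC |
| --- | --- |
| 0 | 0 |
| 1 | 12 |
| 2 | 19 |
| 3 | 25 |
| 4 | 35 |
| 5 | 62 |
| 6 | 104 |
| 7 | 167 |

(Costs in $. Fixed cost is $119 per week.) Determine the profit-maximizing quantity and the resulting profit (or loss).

Profit at each row (π = 5Q − TC): Q=0: -119; Q=1: -126; Q=2: -128; Q=3: -129; Q=4: -134; Q=5: -156; Q=6: -193; Q=7: -251.
Profit is highest at Q = 0. Equivalently, the lowest AVC in the table is 25/3 ≈ $8.33 at Q = 3, and P = $5 falls below it — price never covers variable cost, so the firm shuts down and loses only its fixed cost.

Q = 0 (shut down); profit = -$119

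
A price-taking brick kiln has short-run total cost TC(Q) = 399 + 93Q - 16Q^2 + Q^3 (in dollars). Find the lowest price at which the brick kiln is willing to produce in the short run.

The shutdown price is the minimum of AVC. VC = 93Q - 16Q^2 + Q^3, so AVC = 93 - 16Q + Q^2.
dAVC/dQ = -16 + 2Q = 0 gives Q = 8. min AVC = 93 - 16·8 + 8^2 = 29.
For P < $29 the firm produces nothing.

$29 per unit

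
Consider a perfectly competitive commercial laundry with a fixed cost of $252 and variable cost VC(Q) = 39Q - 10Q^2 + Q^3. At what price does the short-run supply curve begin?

Short-run supply begins at min AVC. From VC = 39Q - 10Q^2 + Q^3, AVC = 39 - 10Q + Q^2.
dAVC/dQ = -10 + 2Q = 0 gives Q = 5. min AVC = 39 - 10·5 + 5^2 = 14.
For P < $14 the firm produces nothing.

$14 per unit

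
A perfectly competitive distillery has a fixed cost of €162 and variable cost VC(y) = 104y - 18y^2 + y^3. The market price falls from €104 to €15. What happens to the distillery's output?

Output falls from 12 to 0 (the firm shuts down)

MC = 104 - 36y + 3y^2; the shutdown threshold is min AVC = €23 (at y = 9).
At P = €104 ≥ min AVC, set P = MC on the rising branch: y = 12.
At P = €15 < min AVC = €23, price no longer covers variable cost at any output, so the firm shuts down: y = 0.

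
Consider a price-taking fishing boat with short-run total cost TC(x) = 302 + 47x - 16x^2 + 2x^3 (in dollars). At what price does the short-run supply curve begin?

The firm shuts down when price falls below the minimum of average variable cost. AVC = VC/x = 47 - 16x + 2x^2.
At the minimum of AVC, MC = AVC. MC = 47 - 32x + 6x^2; setting MC = AVC gives 4x^2 - 16x = 0, so x = 4. min AVC = 15.
So the shutdown price is $15.

$15 per unit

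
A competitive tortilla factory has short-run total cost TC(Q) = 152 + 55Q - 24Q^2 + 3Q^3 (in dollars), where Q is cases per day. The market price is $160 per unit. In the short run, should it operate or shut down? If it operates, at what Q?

From TC, MC = TC'(Q) = 55 - 48Q + 9Q^2 and AVC = VC/Q = 55 - 24Q + 3Q^2.
AVC is minimized where dAVC/dQ = -24 + 6Q = 0, at Q = 4; min AVC = 55 - 24·4 + 3·4^2 = $7.
Since P = $160 ≥ min AVC = $7, price covers variable cost and the firm should produce.
Solving P = MC: -105 - 48Q + 9Q^2 = 0 ⇒ Q = -5/3 or 7. On the upward-sloping branch, Q* = 7.
Check: AVC at Q = 7 is $34 ≤ P, so revenue covers variable cost.
Profit = P·Q − TC = 160·7 − 390 = $730.

Produce at Q = 7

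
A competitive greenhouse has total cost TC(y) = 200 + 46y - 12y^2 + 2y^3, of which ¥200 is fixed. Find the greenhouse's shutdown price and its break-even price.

AVC = 46 - 12y + 2y^2; minimized at y = 3, giving min AVC = ¥28. That is the shutdown price.
ATC = 200/y + 46 - 12y + 2y^2. Setting dATC/dy = −200/y^2 − 12 + 4y = 0 gives y = 5 (since 4·5^3 − 12·5^2 = 200).
min ATC = 200/5 + 46 − 12·5 + 2·5^2 = ¥76. That is the break-even price.
Between these two prices the firm operates at a loss; above ¥76 it earns a profit.

Shutdown price = ¥28; break-even price = ¥76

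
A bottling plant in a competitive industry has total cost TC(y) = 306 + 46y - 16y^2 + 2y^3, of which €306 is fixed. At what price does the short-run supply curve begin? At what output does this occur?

€14 per unit, at y = 4

Short-run supply begins at min AVC. From VC = 46y - 16y^2 + 2y^3, AVC = 46 - 16y + 2y^2.
At the minimum of AVC, MC = AVC. MC = 46 - 32y + 6y^2; setting MC = AVC gives 4y^2 - 16y = 0, so y = 4. min AVC = 14.
For P < €14 the firm produces nothing.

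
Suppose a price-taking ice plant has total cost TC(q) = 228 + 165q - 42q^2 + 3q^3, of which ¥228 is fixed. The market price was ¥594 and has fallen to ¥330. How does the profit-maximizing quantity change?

AVC = 165 - 42q + 3q^2, minimized at q = 7 where min AVC = ¥18. MC = 165 - 84q + 9q^2.
At P = ¥594 ≥ min AVC, set P = MC on the rising branch: q = 13.
At P = ¥330 ≥ min AVC, set P = MC: q = 11. The firm stays open but cuts output.

Output falls from 13 to 11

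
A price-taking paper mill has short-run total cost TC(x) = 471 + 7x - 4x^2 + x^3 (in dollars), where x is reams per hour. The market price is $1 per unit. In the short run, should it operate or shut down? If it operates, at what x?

Shut down

Variable cost is VC = 7x - 4x^2 + x^3, so AVC = VC/x = 7 - 4x + x^2 and MC = dTC/dx = 7 - 8x + 3x^2.
AVC hits its minimum where MC = AVC, at x = 2, giving min AVC = 7 - 4·2 + 2^2 = $3.
With P < min AVC ($1 < $3), every unit sold adds to the loss.
Shutting down limits the loss to fixed cost, $471.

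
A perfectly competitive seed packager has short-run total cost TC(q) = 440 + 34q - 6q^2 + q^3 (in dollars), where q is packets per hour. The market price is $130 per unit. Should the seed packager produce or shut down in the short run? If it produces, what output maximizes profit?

From TC, MC = TC'(q) = 34 - 12q + 3q^2 and AVC = VC/q = 34 - 6q + q^2.
AVC is minimized where dAVC/dq = -6 + 2q = 0, at q = 3; min AVC = 34 - 6·3 + 3^2 = $25.
Because $130 ≥ $25, revenue can cover variable cost; the firm operates.
Set P = MC: 130 = 34 - 12q + 3q^2 → -96 - 12q + 3q^2 = 0. The roots are q = -4 and q = 8; the profit-maximizing output is on the rising part of MC, so q* = 8.
Check: AVC at q = 8 is $50 ≤ P, so revenue covers variable cost.
Profit = P·q − TC = 130·8 − 840 = $200.

Produce at q = 8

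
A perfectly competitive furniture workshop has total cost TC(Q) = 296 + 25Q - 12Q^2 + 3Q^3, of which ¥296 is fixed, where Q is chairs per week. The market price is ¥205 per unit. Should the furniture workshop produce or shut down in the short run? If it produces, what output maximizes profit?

Produce at Q = 6

Variable cost is VC = 25Q - 12Q^2 + 3Q^3, so AVC = VC/Q = 25 - 12Q + 3Q^2 and MC = dTC/dQ = 25 - 24Q + 9Q^2.
AVC is minimized where dAVC/dQ = -12 + 6Q = 0, at Q = 2; min AVC = 25 - 12·2 + 3·2^2 = ¥13.
P = ¥205 exceeds min AVC = ¥13, so the firm stays open.
Solving P = MC: -180 - 24Q + 9Q^2 = 0 ⇒ Q = -10/3 or 6. On the upward-sloping branch, Q* = 6.
Check: AVC at Q = 6 is ¥61 ≤ P, so revenue covers variable cost.
Profit = P·Q − TC = 205·6 − 662 = ¥568.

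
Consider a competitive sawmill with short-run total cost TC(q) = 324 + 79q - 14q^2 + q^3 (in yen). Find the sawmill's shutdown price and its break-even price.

Shutdown price = ¥30; break-even price = ¥70

Shutdown price = min AVC. AVC = 79 - 14q + q^2, with vertex at q = 7 and minimum ¥30.
ATC = 324/q + 79 - 14q + q^2. Setting dATC/dq = −324/q^2 − 14 + 2q = 0 gives q = 9 (since 2·9^3 − 14·9^2 = 324).
min ATC = 324/9 + 79 − 14·9 + 9^2 = ¥70. That is the break-even price.
For ¥30 ≤ P < ¥70 the firm produces at a loss; below ¥30 it shuts down.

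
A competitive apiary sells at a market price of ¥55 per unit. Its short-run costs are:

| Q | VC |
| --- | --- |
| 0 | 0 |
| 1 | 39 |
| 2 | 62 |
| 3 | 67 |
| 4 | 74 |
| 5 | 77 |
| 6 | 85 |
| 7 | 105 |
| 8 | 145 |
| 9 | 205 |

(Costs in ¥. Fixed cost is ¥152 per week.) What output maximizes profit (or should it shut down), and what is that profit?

Profit at each row (π = 55Q − TC): Q=0: -152; Q=1: -136; Q=2: -104; Q=3: -54; Q=4: -6; Q=5: 46; Q=6: 93; Q=7: 128; Q=8: 143; Q=9: 138.
Profit is maximized at Q = 8. AVC there is 145/8 = ¥18.12 ≤ P, so producing beats shutting down (which would give -¥152).

Q = 8; profit = ¥143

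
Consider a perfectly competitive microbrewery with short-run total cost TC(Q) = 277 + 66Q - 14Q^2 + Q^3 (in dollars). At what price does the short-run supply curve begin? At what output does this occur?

$17 per unit, at Q = 7

The firm shuts down when price falls below the minimum of average variable cost. AVC = VC/Q = 66 - 14Q + Q^2.
dAVC/dQ = -14 + 2Q = 0 gives Q = 7. min AVC = 66 - 14·7 + 7^2 = 17.
So the shutdown price is $17.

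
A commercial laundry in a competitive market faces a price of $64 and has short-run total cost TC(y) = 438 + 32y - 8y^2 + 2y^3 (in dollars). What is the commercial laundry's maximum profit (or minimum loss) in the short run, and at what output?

Profit = -$310 at y = 4

AVC = 32 - 8y + 2y^2; min AVC = $24 at y = 2. Since P = $64 ≥ min AVC, the firm produces.
MC = 32 - 16y + 6y^2. Setting P = MC and taking the root on the rising branch gives y* = 4.
TR = 64·4 = 256. TC = 438 + 128 = 566. Profit = 256 − 566 = -$310.
By producing, the firm covers all variable cost plus $128 of fixed cost; shutting down would lose the full $438.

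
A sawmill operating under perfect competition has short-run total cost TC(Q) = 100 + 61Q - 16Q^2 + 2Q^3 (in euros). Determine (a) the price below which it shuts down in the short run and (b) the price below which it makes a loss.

Shutdown price = min AVC. AVC = 61 - 16Q + 2Q^2, with vertex at Q = 4 and minimum €29.
ATC = 100/Q + 61 - 16Q + 2Q^2. Setting dATC/dQ = −100/Q^2 − 16 + 4Q = 0 gives Q = 5 (since 4·5^3 − 16·5^2 = 100).
min ATC = 100/5 + 61 − 16·5 + 2·5^2 = €51. That is the break-even price.
Between these two prices the firm operates at a loss; above €51 it earns a profit.

Shutdown price = €29; break-even price = €51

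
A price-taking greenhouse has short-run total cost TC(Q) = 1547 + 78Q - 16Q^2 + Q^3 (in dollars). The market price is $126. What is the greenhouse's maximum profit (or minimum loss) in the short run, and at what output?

Profit = -$395 at Q = 12

AVC = 78 - 16Q + Q^2; min AVC = $14 at Q = 8. Since P = $126 ≥ min AVC, the firm produces.
With MC = 78 - 32Q + 3Q^2, P = MC on the upward-sloping part at Q* = 12.
TR = 126·12 = 1512. TC = 1547 + 360 = 1907. Profit = 1512 − 1907 = -$395.
Shutting down would mean losing the fixed cost of $1547, so operating at a loss of $395 is better by $1152.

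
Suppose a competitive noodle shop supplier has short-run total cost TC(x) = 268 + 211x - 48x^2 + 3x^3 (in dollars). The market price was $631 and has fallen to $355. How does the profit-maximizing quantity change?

AVC = 211 - 48x + 3x^2, minimized at x = 8 where min AVC = $19. MC = 211 - 96x + 9x^2.
With P = $631 above the shutdown price, P = MC gives x = 14.
At P = $355 ≥ min AVC, set P = MC: x = 12. The firm stays open but cuts output.

Output falls from 14 to 12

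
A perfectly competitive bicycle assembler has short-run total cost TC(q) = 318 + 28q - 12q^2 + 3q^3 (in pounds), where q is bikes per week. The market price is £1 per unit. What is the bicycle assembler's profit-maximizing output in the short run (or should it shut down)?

Shut down

Variable cost is VC = 28q - 12q^2 + 3q^3, so AVC = VC/q = 28 - 12q + 3q^2 and MC = dTC/dq = 28 - 24q + 9q^2.
AVC is minimized where dAVC/dq = -12 + 6q = 0, at q = 2; min AVC = 28 - 12·2 + 3·2^2 = £16.
P = £1 lies below min AVC = £16; no output level covers variable cost.
Best response: produce nothing and absorb the £318 fixed cost.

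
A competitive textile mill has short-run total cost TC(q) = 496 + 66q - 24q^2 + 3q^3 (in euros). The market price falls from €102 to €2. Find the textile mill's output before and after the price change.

Output falls from 6 to 0 (the firm shuts down)

MC = 66 - 48q + 9q^2; the shutdown threshold is min AVC = €18 (at q = 4).
With P = €102 above the shutdown price, P = MC gives q = 6.
At P = €2 < min AVC = €18, price no longer covers variable cost at any output, so the firm shuts down: q = 0.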